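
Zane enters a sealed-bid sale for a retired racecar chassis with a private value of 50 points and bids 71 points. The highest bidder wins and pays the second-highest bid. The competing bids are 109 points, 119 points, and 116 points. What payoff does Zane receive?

Zane's payoff: 0 points.

Highest competing bid: 119 points.
Zane's bid 71 points is not the highest, so Zane loses, pays nothing, and earns zero payoff.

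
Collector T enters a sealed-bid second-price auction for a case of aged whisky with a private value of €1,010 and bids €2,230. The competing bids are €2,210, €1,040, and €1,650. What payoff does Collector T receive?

Highest competing bid: €2,210.
Collector T's bid €2,230 is the highest overall, so Collector T wins and pays the second-highest bid, €2,210.
Payoff = value − price = €1,010 − €2,210 = -€1,200.

-€1,200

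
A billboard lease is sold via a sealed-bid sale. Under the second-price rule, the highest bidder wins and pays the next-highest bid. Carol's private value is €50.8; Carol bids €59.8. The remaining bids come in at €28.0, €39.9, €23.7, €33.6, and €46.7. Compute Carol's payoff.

Highest competing bid: €46.7.
Carol's bid €59.8 is the highest overall, so Carol wins and pays the second-highest bid, €46.7.
Payoff = value − price = €50.8 − €46.7 = €4.1.

Payoff = €4.1.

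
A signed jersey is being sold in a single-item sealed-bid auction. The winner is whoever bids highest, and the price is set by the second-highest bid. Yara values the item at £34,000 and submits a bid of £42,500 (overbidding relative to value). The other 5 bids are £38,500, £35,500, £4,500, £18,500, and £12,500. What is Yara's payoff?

Highest competing bid: £38,500.
Yara's bid £42,500 is the highest overall, so Yara wins and pays the second-highest bid, £38,500.
Payoff = value − price = £34,000 − £38,500 = -£4,500.

Yara's payoff: -£4,500.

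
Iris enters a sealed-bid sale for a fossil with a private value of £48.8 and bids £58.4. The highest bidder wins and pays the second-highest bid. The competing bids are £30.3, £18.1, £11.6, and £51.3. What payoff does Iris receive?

Highest competing bid: £51.3.
Iris's bid £58.4 is the highest overall, so Iris wins and pays the second-highest bid, £51.3.
Payoff = value − price = £48.8 − £51.3 = -£2.5.
Overbidding won the item at a price above value — truthful bidding would have avoided this loss.

-£2.5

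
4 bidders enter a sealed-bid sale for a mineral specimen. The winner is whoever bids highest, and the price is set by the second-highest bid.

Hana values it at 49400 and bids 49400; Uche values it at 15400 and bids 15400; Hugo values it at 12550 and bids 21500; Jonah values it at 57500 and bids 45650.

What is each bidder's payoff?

Sorted high to low: Hana 49400, then Jonah 45650, then Hugo 21500, then Uche 15400.
Hana has the top bid and wins; the price is the second-highest bid, 45650.
Hana's payoff = 49400 − 45650 = 3750. All other bidders lose, so their payoff is 0.

Payoffs: Hana 3750, Uche 0, Hugo 0, Jonah 0.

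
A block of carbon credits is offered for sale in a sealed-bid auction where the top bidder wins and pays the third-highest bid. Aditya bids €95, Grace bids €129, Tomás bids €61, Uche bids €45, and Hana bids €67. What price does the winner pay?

Price paid: €67.

Bids in descending order: Grace €129, then Aditya €95, then Hana €67, then Tomás €61, then Uche €45.
Grace is the highest bidder, so Grace wins.
Under the third-price rule, the price is the third-highest bid: €67.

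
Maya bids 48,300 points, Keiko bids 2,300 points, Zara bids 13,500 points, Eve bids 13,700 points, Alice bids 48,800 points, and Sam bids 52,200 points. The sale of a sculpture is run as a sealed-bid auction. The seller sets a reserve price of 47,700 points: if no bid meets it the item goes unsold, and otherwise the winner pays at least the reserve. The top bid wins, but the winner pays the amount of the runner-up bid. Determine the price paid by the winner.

Price paid: 48,800 points.

Ranking the bids: Sam 52,200 points, then Alice 48,800 points, then Maya 48,300 points, then Eve 13,700 points, then Zara 13,500 points, then Keiko 2,300 points.
Sam has the highest bid, so Sam wins.
The second-highest bid is 48,800 points, which exceeds the reserve, so that sets the price.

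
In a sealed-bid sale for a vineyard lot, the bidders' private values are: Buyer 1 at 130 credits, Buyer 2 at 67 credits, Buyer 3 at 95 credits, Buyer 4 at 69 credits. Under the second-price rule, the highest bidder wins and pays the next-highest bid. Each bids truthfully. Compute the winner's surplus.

Ordered from highest: Buyer 1 130 credits, then Buyer 3 95 credits, then Buyer 4 69 credits, then Buyer 2 67 credits.
Buyer 1 wins with the top bid and pays the second-highest, 95 credits.
Surplus = 130 credits − 95 credits = 35 credits.

Winner's surplus: 35 credits.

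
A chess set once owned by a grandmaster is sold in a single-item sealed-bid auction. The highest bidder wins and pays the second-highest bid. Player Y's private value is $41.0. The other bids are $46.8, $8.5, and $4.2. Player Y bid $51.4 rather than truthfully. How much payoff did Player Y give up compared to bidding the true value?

The highest competing bid is $46.8.
Bidding truthfully at $41.0: the top bid is $46.8 (a rival), so Player Y loses. Payoff = $0.0.
Bidding $51.4: Player Y has the top bid, wins, and pays the second-highest bid $46.8. Payoff = $41.0 − $46.8 = -$5.8.
Regret = truthful payoff − actual payoff = $0.0 − -$5.8 = $5.8.
Deviating from a truthful bid can only lose payoff in a second-price auction — never gain.

Regret: $5.8.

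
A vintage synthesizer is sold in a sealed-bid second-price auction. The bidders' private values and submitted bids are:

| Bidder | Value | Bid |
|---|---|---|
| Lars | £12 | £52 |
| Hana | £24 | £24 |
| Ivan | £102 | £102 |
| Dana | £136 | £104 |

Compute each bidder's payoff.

Payoffs: Lars £0, Hana £0, Ivan £0, Dana £34.

Bids in descending order: Dana £104, then Ivan £102, then Lars £52, then Hana £24.
Dana has the top bid and wins; the price is the second-highest bid, £102.
Dana's payoff = £136 − £102 = £34. All other bidders lose, so their payoff is 0.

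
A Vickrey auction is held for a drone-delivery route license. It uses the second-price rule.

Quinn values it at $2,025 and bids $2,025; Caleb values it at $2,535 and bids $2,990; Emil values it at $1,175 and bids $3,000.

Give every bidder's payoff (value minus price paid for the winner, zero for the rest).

Sorted high to low: Emil $3,000, then Caleb $2,990, then Quinn $2,025.
Emil has the top bid and wins; the price is the second-highest bid, $2,990.
Emil's payoff = $1,175 − $2,990 = -$1,815. All other bidders lose, so their payoff is 0.

Quinn $0, Caleb $0, Emil -$1,815.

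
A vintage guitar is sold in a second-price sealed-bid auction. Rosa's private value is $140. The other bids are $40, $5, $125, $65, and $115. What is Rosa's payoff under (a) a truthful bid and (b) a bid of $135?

Truthful: $15; alternative: $15.

The highest competing bid is $125.
Bidding truthfully at $140: Rosa has the top bid, wins, and pays the second-highest bid $125. Payoff = $140 − $125 = $15.
Bidding $135: Rosa has the top bid, wins, and pays the second-highest bid $125. Payoff = $140 − $125 = $15.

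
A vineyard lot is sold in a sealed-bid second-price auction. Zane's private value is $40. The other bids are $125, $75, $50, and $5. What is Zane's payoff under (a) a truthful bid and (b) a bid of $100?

Truthful: $0; alternative: $0.

The highest competing bid is $125.
Bidding truthfully at $40: the top bid is $125 (a rival), so Zane loses. Payoff = $0.
Bidding $100: the top bid is $125 (a rival), so Zane loses. Payoff = $0.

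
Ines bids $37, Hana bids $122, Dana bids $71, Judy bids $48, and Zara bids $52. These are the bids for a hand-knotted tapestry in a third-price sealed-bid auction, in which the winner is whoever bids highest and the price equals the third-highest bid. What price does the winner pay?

Sorted high to low: Hana $122, then Dana $71, then Zara $52, then Judy $48, then Ines $37.
Hana is the highest bidder, so Hana wins.
Under the third-price rule, the price is the third-highest bid: $52.

Price paid: $52.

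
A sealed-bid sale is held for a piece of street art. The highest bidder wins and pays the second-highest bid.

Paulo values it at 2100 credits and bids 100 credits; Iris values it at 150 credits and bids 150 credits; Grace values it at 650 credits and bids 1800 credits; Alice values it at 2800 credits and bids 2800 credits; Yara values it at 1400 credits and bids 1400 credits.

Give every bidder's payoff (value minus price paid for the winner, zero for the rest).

Payoffs: Paulo 0 credits, Iris 0 credits, Grace 0 credits, Alice 1000 credits, Yara 0 credits.

Bids in descending order: Alice 2800 credits > Grace 1800 credits > Yara 1400 credits > Iris 150 credits > Paulo 100 credits.
Alice has the top bid and wins; the price is the second-highest bid, 1800 credits.
Alice's payoff = 2800 credits − 1800 credits = 1000 credits. All other bidders lose, so their payoff is 0.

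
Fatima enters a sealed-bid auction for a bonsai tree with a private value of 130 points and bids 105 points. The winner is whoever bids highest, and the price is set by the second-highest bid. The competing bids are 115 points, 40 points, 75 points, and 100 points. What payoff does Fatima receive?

Highest competing bid: 115 points.
Fatima's bid 105 points is not the highest, so Fatima loses, pays nothing, and earns zero payoff.

0 points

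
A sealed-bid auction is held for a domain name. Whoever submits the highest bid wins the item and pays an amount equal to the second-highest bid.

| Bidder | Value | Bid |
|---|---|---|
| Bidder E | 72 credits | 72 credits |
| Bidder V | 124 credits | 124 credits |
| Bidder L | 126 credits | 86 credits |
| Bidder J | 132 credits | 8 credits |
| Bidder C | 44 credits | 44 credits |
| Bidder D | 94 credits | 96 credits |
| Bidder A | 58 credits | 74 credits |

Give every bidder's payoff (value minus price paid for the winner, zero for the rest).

Payoffs: Bidder E 0 credits, Bidder V 28 credits, Bidder L 0 credits, Bidder J 0 credits, Bidder C 0 credits, Bidder D 0 credits, Bidder A 0 credits.

Ranking the bids: Bidder V 124 credits, then Bidder D 96 credits, then Bidder L 86 credits, then Bidder A 74 credits, then Bidder E 72 credits, then Bidder C 44 credits, then Bidder J 8 credits.
Bidder V has the top bid and wins; the price is the second-highest bid, 96 credits.
Bidder V's payoff = 124 credits − 96 credits = 28 credits. All other bidders lose, so their payoff is 0.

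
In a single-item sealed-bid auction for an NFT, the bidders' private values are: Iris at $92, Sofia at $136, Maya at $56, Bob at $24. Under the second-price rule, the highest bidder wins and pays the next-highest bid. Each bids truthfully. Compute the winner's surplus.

$44

Ranking the bids: Sofia $136; Iris $92; Maya $56; Bob $24.
Sofia wins with the top bid and pays the second-highest, $92.
Surplus = $136 − $92 = $44.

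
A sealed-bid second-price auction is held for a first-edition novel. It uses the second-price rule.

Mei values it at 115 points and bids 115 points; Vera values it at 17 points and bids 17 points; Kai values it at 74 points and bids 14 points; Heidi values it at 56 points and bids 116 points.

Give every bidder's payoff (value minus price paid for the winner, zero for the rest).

Ranking the bids: Heidi 116 points; Mei 115 points; Vera 17 points; Kai 14 points.
Heidi has the top bid and wins; the price is the second-highest bid, 115 points.
Heidi's payoff = 56 points − 115 points = -59 points. All other bidders lose, so their payoff is 0.

Mei 0 points, Vera 0 points, Kai 0 points, Heidi -59 points.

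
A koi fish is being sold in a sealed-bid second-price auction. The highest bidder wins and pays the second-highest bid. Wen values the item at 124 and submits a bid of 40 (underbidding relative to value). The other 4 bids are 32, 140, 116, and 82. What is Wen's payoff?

0

Highest competing bid: 140.
Wen's bid 40 is not the highest, so Wen loses, pays nothing, and earns zero payoff.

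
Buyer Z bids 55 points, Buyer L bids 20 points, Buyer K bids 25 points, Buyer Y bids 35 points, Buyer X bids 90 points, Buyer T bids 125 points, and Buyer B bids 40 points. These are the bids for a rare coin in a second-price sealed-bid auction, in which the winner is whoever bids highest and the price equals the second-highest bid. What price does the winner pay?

90 points

Ranking the bids: Buyer T 125 points > Buyer X 90 points > Buyer Z 55 points > Buyer B 40 points > Buyer Y 35 points > Buyer K 25 points > Buyer L 20 points.
Buyer T is the highest bidder, so Buyer T wins.
Under the second-price rule, the price is the second-highest bid: 90 points.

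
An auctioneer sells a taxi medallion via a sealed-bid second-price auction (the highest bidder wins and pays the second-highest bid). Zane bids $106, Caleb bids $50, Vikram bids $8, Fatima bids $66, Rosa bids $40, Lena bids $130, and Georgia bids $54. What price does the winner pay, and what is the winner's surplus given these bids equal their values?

Sorted high to low: Lena $130; Zane $106; Fatima $66; Georgia $54; Caleb $50; Rosa $40; Vikram $8.
Lena is the highest bidder, so Lena wins.
Under the second-price rule, the price is the second-highest bid: $106.
Surplus = $130 − $106 = $24.

Price $106; surplus $24.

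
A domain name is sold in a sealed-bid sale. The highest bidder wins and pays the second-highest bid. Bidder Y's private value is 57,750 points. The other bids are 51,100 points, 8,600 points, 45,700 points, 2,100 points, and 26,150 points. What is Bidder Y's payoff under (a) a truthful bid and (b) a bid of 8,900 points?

The highest competing bid is 51,100 points.
Bidding truthfully at 57,750 points: Bidder Y has the top bid, wins, and pays the second-highest bid 51,100 points. Payoff = 57,750 points − 51,100 points = 6,650 points.
Bidding 8,900 points: the top bid is 51,100 points (a rival), so Bidder Y loses. Payoff = 0 points.

Truthful: 6,650 points; alternative: 0 points.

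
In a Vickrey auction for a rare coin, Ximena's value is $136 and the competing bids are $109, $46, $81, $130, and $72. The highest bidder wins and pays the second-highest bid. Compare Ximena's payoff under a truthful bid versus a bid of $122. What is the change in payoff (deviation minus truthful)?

Change in payoff: -$6.

The highest competing bid is $130.
Bidding truthfully at $136: Ximena has the top bid, wins, and pays the second-highest bid $130. Payoff = $136 − $130 = $6.
Bidding $122: the top bid is $130 (a rival), so Ximena loses. Payoff = $0.
Change = $0 − $6 = -$6.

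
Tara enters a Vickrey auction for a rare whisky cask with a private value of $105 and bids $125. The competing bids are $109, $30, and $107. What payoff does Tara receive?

-$4

Highest competing bid: $109.
Tara's bid $125 is the highest overall, so Tara wins and pays the second-highest bid, $109.
Payoff = value − price = $105 − $109 = -$4.
Overbidding won the item at a price above value — truthful bidding would have avoided this loss.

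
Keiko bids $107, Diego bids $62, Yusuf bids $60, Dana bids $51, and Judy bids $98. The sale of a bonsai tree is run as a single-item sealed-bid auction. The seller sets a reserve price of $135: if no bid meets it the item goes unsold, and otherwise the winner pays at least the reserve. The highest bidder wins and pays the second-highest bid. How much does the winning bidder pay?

Ordered from highest: Keiko $107; Judy $98; Diego $62; Yusuf $60; Dana $51.
The top bid $107 is below the reserve $135, so the item goes unsold and nothing is paid.

unsold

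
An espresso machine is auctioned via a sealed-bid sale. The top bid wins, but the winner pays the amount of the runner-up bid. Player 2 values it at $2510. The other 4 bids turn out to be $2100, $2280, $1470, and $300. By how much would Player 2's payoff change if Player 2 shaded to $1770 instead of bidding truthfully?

The highest competing bid is $2280.
Bidding truthfully at $2510: Player 2 has the top bid, wins, and pays the second-highest bid $2280. Payoff = $2510 − $2280 = $230.
Bidding $1770: the top bid is $2280 (a rival), so Player 2 loses. Payoff = $0.
Change = $0 − $230 = -$230.
Deviating from a truthful bid can only lose payoff in a second-price auction — never gain.

-$230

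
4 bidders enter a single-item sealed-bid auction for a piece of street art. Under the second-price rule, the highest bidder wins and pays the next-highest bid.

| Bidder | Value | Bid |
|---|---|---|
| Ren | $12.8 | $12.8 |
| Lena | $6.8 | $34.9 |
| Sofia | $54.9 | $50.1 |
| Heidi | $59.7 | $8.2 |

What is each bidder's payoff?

Bids in descending order: Sofia $50.1; Lena $34.9; Ren $12.8; Heidi $8.2.
Sofia has the top bid and wins; the price is the second-highest bid, $34.9.
Sofia's payoff = $54.9 − $34.9 = $20.0. All other bidders lose, so their payoff is 0.

Ren $0.0, Lena $0.0, Sofia $20.0, Heidi $0.0.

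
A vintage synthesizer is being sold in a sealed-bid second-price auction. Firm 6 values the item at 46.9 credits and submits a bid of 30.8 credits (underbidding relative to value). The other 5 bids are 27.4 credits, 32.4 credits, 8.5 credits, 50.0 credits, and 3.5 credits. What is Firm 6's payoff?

The bidder's payoff: 0.0 credits.

Highest competing bid: 50.0 credits.
Firm 6's bid 30.8 credits is not the highest, so Firm 6 loses, pays nothing, and earns zero payoff.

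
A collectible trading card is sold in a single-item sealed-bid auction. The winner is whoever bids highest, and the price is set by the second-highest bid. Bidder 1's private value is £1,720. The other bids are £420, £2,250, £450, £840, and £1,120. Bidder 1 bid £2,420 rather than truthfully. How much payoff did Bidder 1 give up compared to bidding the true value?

£530

The highest competing bid is £2,250.
Bidding truthfully at £1,720: the top bid is £2,250 (a rival), so Bidder 1 loses. Payoff = £0.
Bidding £2,420: Bidder 1 has the top bid, wins, and pays the second-highest bid £2,250. Payoff = £1,720 − £2,250 = -£530.
Regret = truthful payoff − actual payoff = £0 − -£530 = £530.
Deviating from a truthful bid can only lose payoff in a second-price auction — never gain.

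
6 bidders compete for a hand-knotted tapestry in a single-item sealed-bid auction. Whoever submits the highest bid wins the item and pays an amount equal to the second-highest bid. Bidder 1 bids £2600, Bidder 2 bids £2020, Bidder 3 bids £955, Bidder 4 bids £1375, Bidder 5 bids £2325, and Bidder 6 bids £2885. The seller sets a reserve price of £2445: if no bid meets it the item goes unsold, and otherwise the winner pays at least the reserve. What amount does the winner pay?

Price paid: £2600.

Bids in descending order: Bidder 6 £2885 > Bidder 1 £2600 > Bidder 5 £2325 > Bidder 2 £2020 > Bidder 4 £1375 > Bidder 3 £955.
Bidder 6 has the highest bid, so Bidder 6 wins.
The second-highest bid is £2600, which exceeds the reserve, so that sets the price.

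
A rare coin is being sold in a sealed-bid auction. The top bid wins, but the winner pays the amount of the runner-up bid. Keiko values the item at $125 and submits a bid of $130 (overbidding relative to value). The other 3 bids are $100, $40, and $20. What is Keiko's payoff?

Highest competing bid: $100.
Keiko's bid $130 is the highest overall, so Keiko wins and pays the second-highest bid, $100.
Payoff = value − price = $125 − $100 = $25.

Keiko's payoff: $25.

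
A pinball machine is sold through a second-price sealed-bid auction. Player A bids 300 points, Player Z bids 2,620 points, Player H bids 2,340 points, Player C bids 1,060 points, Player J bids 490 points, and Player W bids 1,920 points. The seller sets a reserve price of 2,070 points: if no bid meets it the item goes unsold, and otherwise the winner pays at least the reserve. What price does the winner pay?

Price paid: 2,340 points.

Bids in descending order: Player Z 2,620 points; Player H 2,340 points; Player W 1,920 points; Player C 1,060 points; Player J 490 points; Player A 300 points.
Player Z has the highest bid, so Player Z wins.
The second-highest bid is 2,340 points, which exceeds the reserve, so that sets the price.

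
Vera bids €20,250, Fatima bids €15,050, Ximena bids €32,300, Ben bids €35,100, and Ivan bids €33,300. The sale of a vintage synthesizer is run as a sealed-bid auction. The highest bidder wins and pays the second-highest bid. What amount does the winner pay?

Ordered from highest: Ben €35,100, then Ivan €33,300, then Ximena €32,300, then Vera €20,250, then Fatima €15,050.
Ben has the highest bid, so Ben wins.
The second-highest bid is €33,300, so that is what Ben pays.

The winner pays €33,300.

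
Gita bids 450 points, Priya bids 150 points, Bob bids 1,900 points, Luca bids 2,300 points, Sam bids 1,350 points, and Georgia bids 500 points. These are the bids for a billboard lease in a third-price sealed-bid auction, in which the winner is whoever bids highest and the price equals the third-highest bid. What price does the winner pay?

The winner pays 1,350 points.

Bids in descending order: Luca 2,300 points > Bob 1,900 points > Sam 1,350 points > Georgia 500 points > Gita 450 points > Priya 150 points.
Luca is the highest bidder, so Luca wins.
Under the third-price rule, the price is the third-highest bid: 1,350 points.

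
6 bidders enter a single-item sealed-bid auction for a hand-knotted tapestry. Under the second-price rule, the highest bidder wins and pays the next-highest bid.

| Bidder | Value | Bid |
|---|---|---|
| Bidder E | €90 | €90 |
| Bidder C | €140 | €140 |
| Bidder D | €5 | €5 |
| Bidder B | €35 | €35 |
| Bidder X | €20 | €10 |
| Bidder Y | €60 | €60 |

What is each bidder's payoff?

Payoffs: Bidder E €0, Bidder C €50, Bidder D €0, Bidder B €0, Bidder X €0, Bidder Y €0.

Ranking the bids: Bidder C €140 > Bidder E €90 > Bidder Y €60 > Bidder B €35 > Bidder X €10 > Bidder D €5.
Bidder C has the top bid and wins; the price is the second-highest bid, €90.
Bidder C's payoff = €140 − €90 = €50. All other bidders lose, so their payoff is 0.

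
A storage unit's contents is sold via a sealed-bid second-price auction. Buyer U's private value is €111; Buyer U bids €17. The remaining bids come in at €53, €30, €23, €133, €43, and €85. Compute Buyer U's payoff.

Buyer U's payoff: €0.

Highest competing bid: €133.
Buyer U's bid €17 is not the highest, so Buyer U loses, pays nothing, and earns zero payoff.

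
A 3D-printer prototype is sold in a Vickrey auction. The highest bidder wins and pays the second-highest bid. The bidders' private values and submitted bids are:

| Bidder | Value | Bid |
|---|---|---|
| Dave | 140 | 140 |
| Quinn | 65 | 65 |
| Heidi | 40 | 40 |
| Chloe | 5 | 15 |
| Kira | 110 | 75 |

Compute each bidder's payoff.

Bids in descending order: Dave 140; Kira 75; Quinn 65; Heidi 40; Chloe 15.
Dave has the top bid and wins; the price is the second-highest bid, 75.
Dave's payoff = 140 − 75 = 65. All other bidders lose, so their payoff is 0.

Dave 65, Quinn 0, Heidi 0, Chloe 0, Kira 0.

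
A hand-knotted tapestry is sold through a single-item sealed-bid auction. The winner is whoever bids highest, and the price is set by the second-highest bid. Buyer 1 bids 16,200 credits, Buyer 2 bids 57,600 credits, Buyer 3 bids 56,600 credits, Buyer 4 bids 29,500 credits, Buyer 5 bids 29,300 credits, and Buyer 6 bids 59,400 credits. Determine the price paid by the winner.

Price paid: 57,600 credits.

Ordered from highest: Buyer 6 59,400 credits > Buyer 2 57,600 credits > Buyer 3 56,600 credits > Buyer 4 29,500 credits > Buyer 5 29,300 credits > Buyer 1 16,200 credits.
Buyer 6 has the highest bid, so Buyer 6 wins.
The second-highest bid is 57,600 credits, so that is what Buyer 6 pays.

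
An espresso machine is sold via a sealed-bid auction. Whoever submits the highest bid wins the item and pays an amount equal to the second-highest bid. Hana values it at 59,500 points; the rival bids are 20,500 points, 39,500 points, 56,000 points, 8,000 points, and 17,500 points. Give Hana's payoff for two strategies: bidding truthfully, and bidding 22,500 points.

The highest competing bid is 56,000 points.
Bidding truthfully at 59,500 points: Hana has the top bid, wins, and pays the second-highest bid 56,000 points. Payoff = 59,500 points − 56,000 points = 3,500 points.
Bidding 22,500 points: the top bid is 56,000 points (a rival), so Hana loses. Payoff = 0 points.

Truthful: 3,500 points; alternative: 0 points.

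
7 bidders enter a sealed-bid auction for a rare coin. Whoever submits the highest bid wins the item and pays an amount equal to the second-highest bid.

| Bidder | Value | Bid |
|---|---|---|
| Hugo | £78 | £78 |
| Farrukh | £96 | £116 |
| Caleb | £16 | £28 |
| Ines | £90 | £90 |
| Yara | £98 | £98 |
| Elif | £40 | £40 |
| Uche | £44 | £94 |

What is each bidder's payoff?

Bids in descending order: Farrukh £116 > Yara £98 > Uche £94 > Ines £90 > Hugo £78 > Elif £40 > Caleb £28.
Farrukh has the top bid and wins; the price is the second-highest bid, £98.
Farrukh's payoff = £96 − £98 = -£2. All other bidders lose, so their payoff is 0.

Payoffs: Hugo £0, Farrukh -£2, Caleb £0, Ines £0, Yara £0, Elif £0, Uche £0.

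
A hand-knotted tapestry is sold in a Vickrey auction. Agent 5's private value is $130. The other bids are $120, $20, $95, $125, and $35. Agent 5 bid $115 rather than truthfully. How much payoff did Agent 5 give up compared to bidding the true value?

$5

The highest competing bid is $125.
Bidding truthfully at $130: Agent 5 has the top bid, wins, and pays the second-highest bid $125. Payoff = $130 − $125 = $5.
Bidding $115: the top bid is $125 (a rival), so Agent 5 loses. Payoff = $0.
Regret = truthful payoff − actual payoff = $5 − $0 = $5.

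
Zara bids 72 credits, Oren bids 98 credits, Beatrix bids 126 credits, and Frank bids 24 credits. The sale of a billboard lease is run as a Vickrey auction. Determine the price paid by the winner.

Price paid: 98 credits.

Bids in descending order: Beatrix 126 credits; Oren 98 credits; Zara 72 credits; Frank 24 credits.
Beatrix has the highest bid, so Beatrix wins.
The second-highest bid is 98 credits, so that is what Beatrix pays.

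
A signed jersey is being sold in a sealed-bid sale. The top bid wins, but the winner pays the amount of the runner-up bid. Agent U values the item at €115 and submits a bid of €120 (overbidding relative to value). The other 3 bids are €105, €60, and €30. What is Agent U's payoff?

€10

Highest competing bid: €105.
Agent U's bid €120 is the highest overall, so Agent U wins and pays the second-highest bid, €105.
Payoff = value − price = €115 − €105 = €10.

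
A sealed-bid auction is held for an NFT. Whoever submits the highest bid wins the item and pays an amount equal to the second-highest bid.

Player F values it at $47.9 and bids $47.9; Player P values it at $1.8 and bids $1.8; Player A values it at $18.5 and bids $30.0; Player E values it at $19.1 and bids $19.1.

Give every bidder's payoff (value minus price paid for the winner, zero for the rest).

Payoffs: Player F $17.9, Player P $0.0, Player A $0.0, Player E $0.0.

Bids in descending order: Player F $47.9; Player A $30.0; Player E $19.1; Player P $1.8.
Player F has the top bid and wins; the price is the second-highest bid, $30.0.
Player F's payoff = $47.9 − $30.0 = $17.9. All other bidders lose, so their payoff is 0.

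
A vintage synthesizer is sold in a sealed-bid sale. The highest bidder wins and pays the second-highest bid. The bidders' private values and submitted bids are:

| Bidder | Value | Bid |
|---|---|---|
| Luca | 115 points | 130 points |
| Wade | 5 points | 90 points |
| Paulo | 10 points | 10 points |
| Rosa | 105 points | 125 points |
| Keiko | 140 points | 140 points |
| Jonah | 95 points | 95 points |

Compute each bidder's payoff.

Payoffs: Luca 0 points, Wade 0 points, Paulo 0 points, Rosa 0 points, Keiko 10 points, Jonah 0 points.

Ranking the bids: Keiko 140 points, then Luca 130 points, then Rosa 125 points, then Jonah 95 points, then Wade 90 points, then Paulo 10 points.
Keiko has the top bid and wins; the price is the second-highest bid, 130 points.
Keiko's payoff = 140 points − 130 points = 10 points. All other bidders lose, so their payoff is 0.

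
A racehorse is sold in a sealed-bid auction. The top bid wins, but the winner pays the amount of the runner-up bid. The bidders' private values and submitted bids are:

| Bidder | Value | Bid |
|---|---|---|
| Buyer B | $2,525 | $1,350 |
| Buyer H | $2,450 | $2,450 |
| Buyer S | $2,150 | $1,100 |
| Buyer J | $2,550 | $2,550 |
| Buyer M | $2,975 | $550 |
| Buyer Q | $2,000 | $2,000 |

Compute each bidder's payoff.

Ranking the bids: Buyer J $2,550, then Buyer H $2,450, then Buyer Q $2,000, then Buyer B $1,350, then Buyer S $1,100, then Buyer M $550.
Buyer J has the top bid and wins; the price is the second-highest bid, $2,450.
Buyer J's payoff = $2,550 − $2,450 = $100. All other bidders lose, so their payoff is 0.

Payoffs: Buyer B $0, Buyer H $0, Buyer S $0, Buyer J $100, Buyer M $0, Buyer Q $0.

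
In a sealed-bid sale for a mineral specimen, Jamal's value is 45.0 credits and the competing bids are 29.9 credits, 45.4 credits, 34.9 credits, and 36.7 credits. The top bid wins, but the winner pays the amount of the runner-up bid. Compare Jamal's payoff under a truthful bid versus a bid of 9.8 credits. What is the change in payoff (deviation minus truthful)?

0.0 credits

The highest competing bid is 45.4 credits.
Bidding truthfully at 45.0 credits: the top bid is 45.4 credits (a rival), so Jamal loses. Payoff = 0.0 credits.
Bidding 9.8 credits: the top bid is 45.4 credits (a rival), so Jamal loses. Payoff = 0.0 credits.
Change = 0.0 credits − 0.0 credits = 0.0 credits.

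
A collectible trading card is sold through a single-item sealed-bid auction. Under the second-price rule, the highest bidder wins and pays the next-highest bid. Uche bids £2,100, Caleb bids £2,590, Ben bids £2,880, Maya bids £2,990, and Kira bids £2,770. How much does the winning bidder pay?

The winner pays £2,880.

Ordered from highest: Maya £2,990 > Ben £2,880 > Kira £2,770 > Caleb £2,590 > Uche £2,100.
Maya has the highest bid, so Maya wins.
The second-highest bid is £2,880, so that is what Maya pays.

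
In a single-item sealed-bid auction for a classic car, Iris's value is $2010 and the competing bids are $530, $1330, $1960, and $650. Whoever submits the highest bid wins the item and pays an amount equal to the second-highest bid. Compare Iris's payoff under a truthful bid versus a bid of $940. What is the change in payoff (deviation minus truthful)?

-$50

The highest competing bid is $1960.
Bidding truthfully at $2010: Iris has the top bid, wins, and pays the second-highest bid $1960. Payoff = $2010 − $1960 = $50.
Bidding $940: the top bid is $1960 (a rival), so Iris loses. Payoff = $0.
Change = $0 − $50 = -$50.
This is the dominant-strategy logic: truthful bidding weakly beats any alternative.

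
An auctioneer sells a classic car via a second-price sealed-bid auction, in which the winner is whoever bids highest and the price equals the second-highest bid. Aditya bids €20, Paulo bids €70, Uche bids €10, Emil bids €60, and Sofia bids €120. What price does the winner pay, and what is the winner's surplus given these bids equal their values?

The winner pays €70 for a surplus of €50.

Ordered from highest: Sofia €120 > Paulo €70 > Emil €60 > Aditya €20 > Uche €10.
Sofia is the highest bidder, so Sofia wins.
Under the second-price rule, the price is the second-highest bid: €70.
Surplus = €120 − €70 = €50.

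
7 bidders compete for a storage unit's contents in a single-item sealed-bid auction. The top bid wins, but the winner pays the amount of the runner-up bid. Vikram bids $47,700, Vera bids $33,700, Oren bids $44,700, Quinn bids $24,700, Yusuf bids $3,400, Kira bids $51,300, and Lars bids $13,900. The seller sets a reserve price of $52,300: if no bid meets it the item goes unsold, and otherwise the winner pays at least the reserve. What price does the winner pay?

Ordered from highest: Kira $51,300 > Vikram $47,700 > Oren $44,700 > Vera $33,700 > Quinn $24,700 > Lars $13,900 > Yusuf $3,400.
The top bid $51,300 is below the reserve $52,300, so the item goes unsold and nothing is paid.

unsold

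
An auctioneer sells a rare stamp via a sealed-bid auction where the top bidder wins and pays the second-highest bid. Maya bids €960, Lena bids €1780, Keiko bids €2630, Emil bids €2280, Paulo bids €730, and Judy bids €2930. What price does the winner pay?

Ranking the bids: Judy €2930; Keiko €2630; Emil €2280; Lena €1780; Maya €960; Paulo €730.
Judy is the highest bidder, so Judy wins.
Under the second-price rule, the price is the second-highest bid: €2630.

The winner pays €2630.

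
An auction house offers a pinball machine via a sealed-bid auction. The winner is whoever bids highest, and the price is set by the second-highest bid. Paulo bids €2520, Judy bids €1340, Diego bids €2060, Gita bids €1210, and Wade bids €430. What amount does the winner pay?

Price paid: €2060.

Ranking the bids: Paulo €2520, then Diego €2060, then Judy €1340, then Gita €1210, then Wade €430.
Paulo has the highest bid, so Paulo wins.
The second-highest bid is €2060, so that is what Paulo pays.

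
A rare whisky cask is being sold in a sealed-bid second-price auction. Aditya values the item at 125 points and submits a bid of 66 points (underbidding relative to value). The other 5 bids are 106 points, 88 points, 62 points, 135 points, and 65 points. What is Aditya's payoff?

Highest competing bid: 135 points.
Aditya's bid 66 points is not the highest, so Aditya loses, pays nothing, and earns zero payoff.

Payoff = 0 points.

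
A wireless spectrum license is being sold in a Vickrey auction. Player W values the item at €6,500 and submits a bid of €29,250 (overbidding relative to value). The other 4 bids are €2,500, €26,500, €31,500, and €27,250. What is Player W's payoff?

Payoff = €0.

Highest competing bid: €31,500.
Player W's bid €29,250 is not the highest, so Player W loses, pays nothing, and earns zero payoff.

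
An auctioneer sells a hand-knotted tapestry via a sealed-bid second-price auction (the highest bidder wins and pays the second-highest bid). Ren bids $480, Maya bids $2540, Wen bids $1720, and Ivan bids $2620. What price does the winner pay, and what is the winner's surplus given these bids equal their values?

Bids in descending order: Ivan $2620; Maya $2540; Wen $1720; Ren $480.
Ivan is the highest bidder, so Ivan wins.
Under the second-price rule, the price is the second-highest bid: $2540.
Surplus = $2620 − $2540 = $80.

Price $2540; surplus $80.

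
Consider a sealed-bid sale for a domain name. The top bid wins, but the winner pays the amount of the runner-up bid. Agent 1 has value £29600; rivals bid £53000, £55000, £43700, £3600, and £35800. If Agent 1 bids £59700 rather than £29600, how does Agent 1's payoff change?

-£25400

The highest competing bid is £55000.
Bidding truthfully at £29600: the top bid is £55000 (a rival), so Agent 1 loses. Payoff = £0.
Bidding £59700: Agent 1 has the top bid, wins, and pays the second-highest bid £55000. Payoff = £29600 − £55000 = -£25400.
Change = -£25400 − £0 = -£25400.
Deviating from a truthful bid can only lose payoff in a second-price auction — never gain.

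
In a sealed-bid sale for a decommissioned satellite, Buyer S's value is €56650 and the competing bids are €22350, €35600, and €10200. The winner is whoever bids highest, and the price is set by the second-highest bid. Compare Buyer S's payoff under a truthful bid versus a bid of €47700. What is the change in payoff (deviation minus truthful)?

The highest competing bid is €35600.
Bidding truthfully at €56650: Buyer S has the top bid, wins, and pays the second-highest bid €35600. Payoff = €56650 − €35600 = €21050.
Bidding €47700: Buyer S has the top bid, wins, and pays the second-highest bid €35600. Payoff = €56650 − €35600 = €21050.
Change = €21050 − €21050 = €0.

€0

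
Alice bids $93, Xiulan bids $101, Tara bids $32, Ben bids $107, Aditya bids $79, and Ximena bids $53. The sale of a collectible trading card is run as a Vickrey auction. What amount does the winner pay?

The winner pays $101.

Bids in descending order: Ben $107, then Xiulan $101, then Alice $93, then Aditya $79, then Ximena $53, then Tara $32.
Ben has the highest bid, so Ben wins.
The second-highest bid is $101, so that is what Ben pays.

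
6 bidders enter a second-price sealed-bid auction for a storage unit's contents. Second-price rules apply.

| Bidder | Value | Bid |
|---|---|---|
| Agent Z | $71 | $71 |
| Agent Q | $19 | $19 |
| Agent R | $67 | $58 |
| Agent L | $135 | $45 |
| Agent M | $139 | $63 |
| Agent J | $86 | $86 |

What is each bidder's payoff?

Bids in descending order: Agent J $86; Agent Z $71; Agent M $63; Agent R $58; Agent L $45; Agent Q $19.
Agent J has the top bid and wins; the price is the second-highest bid, $71.
Agent J's payoff = $86 − $71 = $15. All other bidders lose, so their payoff is 0.

Payoffs: Agent Z $0, Agent Q $0, Agent R $0, Agent L $0, Agent M $0, Agent J $15.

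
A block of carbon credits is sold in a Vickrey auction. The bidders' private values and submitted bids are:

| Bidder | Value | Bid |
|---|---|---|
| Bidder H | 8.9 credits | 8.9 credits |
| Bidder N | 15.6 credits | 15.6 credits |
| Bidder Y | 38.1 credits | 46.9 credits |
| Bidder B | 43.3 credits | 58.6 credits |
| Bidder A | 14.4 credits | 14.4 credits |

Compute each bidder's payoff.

Payoffs: Bidder H 0.0 credits, Bidder N 0.0 credits, Bidder Y 0.0 credits, Bidder B -3.6 credits, Bidder A 0.0 credits.

Ordered from highest: Bidder B 58.6 credits > Bidder Y 46.9 credits > Bidder N 15.6 credits > Bidder A 14.4 credits > Bidder H 8.9 credits.
Bidder B has the top bid and wins; the price is the second-highest bid, 46.9 credits.
Bidder B's payoff = 43.3 credits − 46.9 credits = -3.6 credits. All other bidders lose, so their payoff is 0.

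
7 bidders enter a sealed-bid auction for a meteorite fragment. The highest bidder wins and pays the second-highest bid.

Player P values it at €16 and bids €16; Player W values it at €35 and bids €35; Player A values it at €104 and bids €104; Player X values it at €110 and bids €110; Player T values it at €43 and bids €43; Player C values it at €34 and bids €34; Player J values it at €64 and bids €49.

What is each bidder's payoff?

Player P €0, Player W €0, Player A €0, Player X €6, Player T €0, Player C €0, Player J €0.

Ordered from highest: Player X €110; Player A €104; Player J €49; Player T €43; Player W €35; Player C €34; Player P €16.
Player X has the top bid and wins; the price is the second-highest bid, €104.
Player X's payoff = €110 − €104 = €6. All other bidders lose, so their payoff is 0.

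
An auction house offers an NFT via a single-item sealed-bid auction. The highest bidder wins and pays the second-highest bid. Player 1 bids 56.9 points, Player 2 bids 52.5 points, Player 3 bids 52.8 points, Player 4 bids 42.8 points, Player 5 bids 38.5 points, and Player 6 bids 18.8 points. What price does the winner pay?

Bids in descending order: Player 1 56.9 points > Player 3 52.8 points > Player 2 52.5 points > Player 4 42.8 points > Player 5 38.5 points > Player 6 18.8 points.
Player 1 has the highest bid, so Player 1 wins.
The second-highest bid is 52.8 points, so that is what Player 1 pays.

52.8 points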